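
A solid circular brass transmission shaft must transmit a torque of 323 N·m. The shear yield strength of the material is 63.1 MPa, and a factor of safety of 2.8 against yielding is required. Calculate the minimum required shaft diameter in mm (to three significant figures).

d = 41.8 mm

Allowable shear stress τ_allow = 63.1/2.8 = 22.54 MPa.
For a solid shaft τ = 16T/(πd³), so d³ = 16T/(π τ_allow) = 16×323000/(π×22.54) = 73000 mm³.
d = (73000)^(1/3) = 41.79 mm.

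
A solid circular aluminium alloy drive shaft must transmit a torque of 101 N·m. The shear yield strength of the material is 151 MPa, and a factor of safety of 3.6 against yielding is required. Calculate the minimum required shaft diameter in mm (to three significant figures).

Allowable shear stress τ_allow = 151/3.6 = 41.94 MPa.
For a solid shaft τ = 16T/(πd³), so d³ = 16T/(π τ_allow) = 16×101000/(π×41.94) = 12260 mm³.
d = (12260)^(1/3) = 23.06 mm.

d = 23.1 mm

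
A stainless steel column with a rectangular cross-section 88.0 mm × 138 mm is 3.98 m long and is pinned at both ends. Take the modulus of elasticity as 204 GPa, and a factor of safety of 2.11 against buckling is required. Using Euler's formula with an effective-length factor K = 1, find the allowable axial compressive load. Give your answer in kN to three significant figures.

P_allow = 472 kN

Buckling occurs about the weak axis: I_min = h·b³/12 = 138×88.0³/12 = 7.837×10^6 mm⁴ (b = 88.0 mm is the smaller dimension).
Effective length L_e = KL = 1×3.98 m = 3980 mm.
Euler critical load P_cr = π²EI/L_e² = π²×204000×7.837×10^6/3980² = 996100 N.
P_allow = P_cr/n = 996100/2.11 = 472100 N.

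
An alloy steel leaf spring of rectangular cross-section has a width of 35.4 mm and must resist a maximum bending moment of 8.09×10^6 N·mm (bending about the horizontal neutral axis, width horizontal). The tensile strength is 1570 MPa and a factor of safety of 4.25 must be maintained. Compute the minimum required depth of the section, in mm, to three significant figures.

h = 60.9 mm

σ_allow = 1570/4.25 = 369.4 MPa.
For a rectangular section σ = 6M/(bh²), so h² = 6M/(b σ_allow) = 6×8090000/(35.4×369.4) = 3712 mm².
h = 60.92 mm.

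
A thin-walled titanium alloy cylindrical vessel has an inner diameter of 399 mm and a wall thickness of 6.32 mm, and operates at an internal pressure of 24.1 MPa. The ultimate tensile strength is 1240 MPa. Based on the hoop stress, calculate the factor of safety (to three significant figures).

σ_h = pD/(2t) = 24.1×399/(2×6.32) = 760.8 MPa.
n = 1240/760.8 = 1.630.

n = 1.63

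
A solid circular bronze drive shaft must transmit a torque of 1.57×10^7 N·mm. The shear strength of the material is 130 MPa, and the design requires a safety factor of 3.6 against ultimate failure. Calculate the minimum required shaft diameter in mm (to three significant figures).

Allowable shear stress τ_allow = 130/3.6 = 36.11 MPa.
For a solid shaft τ = 16T/(πd³), so d³ = 16T/(π τ_allow) = 16×1.5700×10^7/(π×36.11) = 2.214×10^6 mm³.
d = (2.214×10^6)^(1/3) = 130.3 mm.

d = 130 mm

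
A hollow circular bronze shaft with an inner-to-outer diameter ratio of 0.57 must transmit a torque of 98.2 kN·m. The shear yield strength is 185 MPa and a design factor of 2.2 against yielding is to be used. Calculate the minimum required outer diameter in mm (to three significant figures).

τ_allow = 185/2.2 = 84.09 MPa.
For a hollow shaft τ = 16T/[πd_o³(1−k⁴)] with k = 0.57, so 1−k⁴ = 0.8944.
d_o³ = 16T/[π τ_allow (1−k⁴)] = 16×9.8200×10^7/(π×84.09×0.8944) = 6.649×10^6 mm³.
d_o = 188.0 mm.

d_o = 188 mm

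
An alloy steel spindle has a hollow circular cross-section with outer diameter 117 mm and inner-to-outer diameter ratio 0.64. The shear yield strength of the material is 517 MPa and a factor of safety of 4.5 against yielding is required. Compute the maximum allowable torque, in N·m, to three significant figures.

τ_allow = 517/4.5 = 114.9 MPa.
For a hollow shaft T_allow = τ_allow·πd_o³(1−k⁴)/16 with 1−k⁴ = 0.8322, so πd_o³(1−k⁴)/16 = 261700 mm³.
T_allow = 114.9×261700 = 3.007×10^7 N·mm = 30070 N·m.

T_allow = 30100 N·m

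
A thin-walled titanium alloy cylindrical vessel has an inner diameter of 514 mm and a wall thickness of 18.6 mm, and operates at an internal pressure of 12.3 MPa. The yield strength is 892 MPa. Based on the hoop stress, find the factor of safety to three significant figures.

σ_h = pD/(2t) = 12.3×514/(2×18.6) = 170.0 MPa.
n = 892/170.0 = 5.249.

n = 5.25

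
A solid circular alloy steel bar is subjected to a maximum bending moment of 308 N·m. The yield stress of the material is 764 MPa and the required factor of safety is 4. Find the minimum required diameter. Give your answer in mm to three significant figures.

σ_allow = 764/4 = 191.0 MPa.
For a solid circular section σ = 32M/(πd³), so d³ = 32M/(π σ_allow) = 32×308000/(π×191.0) = 16430 mm³.
d = 25.42 mm.

d = 25.4 mm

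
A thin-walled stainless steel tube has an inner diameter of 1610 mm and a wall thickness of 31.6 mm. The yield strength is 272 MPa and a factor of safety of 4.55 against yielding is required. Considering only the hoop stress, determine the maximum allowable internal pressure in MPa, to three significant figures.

σ_allow = 272/4.55 = 59.78 MPa.
σ_h = pD/(2t) → p_allow = 2σ_allow t/D = 2×59.78×31.6/1610 = 2.347 MPa.

p_allow = 2.35 MPa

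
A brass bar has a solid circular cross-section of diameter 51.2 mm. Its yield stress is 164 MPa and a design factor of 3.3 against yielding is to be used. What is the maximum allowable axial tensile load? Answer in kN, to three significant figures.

σ_allow = 164/3.3 = 49.70 MPa.
A = πd²/4 = π×51.2²/4 = 2059 mm².
F_allow = σ_allow × A = 49.70×2059 = 102300 N.

F_allow = 102 kN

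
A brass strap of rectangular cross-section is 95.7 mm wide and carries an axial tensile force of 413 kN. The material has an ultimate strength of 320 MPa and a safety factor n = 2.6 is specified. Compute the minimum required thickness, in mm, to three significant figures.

t = 35.1 mm

σ_allow = 320/2.6 = 123.1 MPa.
Required area A = F/σ_allow = 413000/123.1 = 3356 mm².
t = A/w = 3356/95.7 = 35.06 mm.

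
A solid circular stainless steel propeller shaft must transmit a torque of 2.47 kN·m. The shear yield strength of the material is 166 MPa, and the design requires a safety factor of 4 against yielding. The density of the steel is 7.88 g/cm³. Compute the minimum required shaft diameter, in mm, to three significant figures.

d = 67.2 mm

Allowable shear stress τ_allow = 166/4 = 41.50 MPa.
For a solid shaft τ = 16T/(πd³), so d³ = 16T/(π τ_allow) = 16×2470000/(π×41.50) = 303100 mm³.
d = (303100)^(1/3) = 67.17 mm.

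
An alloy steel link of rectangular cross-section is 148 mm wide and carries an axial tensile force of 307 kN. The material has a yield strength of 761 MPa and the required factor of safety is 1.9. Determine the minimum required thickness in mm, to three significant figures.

σ_allow = 761/1.9 = 400.5 MPa.
Required area A = F/σ_allow = 307000/400.5 = 766.5 mm².
t = A/w = 766.5/148 = 5.179 mm.

t = 5.18 mm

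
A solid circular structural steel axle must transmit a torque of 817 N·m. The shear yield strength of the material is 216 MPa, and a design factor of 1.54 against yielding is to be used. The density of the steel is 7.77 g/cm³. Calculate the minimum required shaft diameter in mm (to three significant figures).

Allowable shear stress τ_allow = 216/1.54 = 140.3 MPa.
For a solid shaft τ = 16T/(πd³), so d³ = 16T/(π τ_allow) = 16×817000/(π×140.3) = 29670 mm³.
d = (29670)^(1/3) = 30.96 mm.

d = 31.0 mm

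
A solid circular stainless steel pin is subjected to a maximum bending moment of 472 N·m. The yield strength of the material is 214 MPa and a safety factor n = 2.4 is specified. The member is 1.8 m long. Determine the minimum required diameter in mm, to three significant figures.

σ_allow = 214/2.4 = 89.17 MPa.
For a solid circular section σ = 32M/(πd³), so d³ = 32M/(π σ_allow) = 32×472000/(π×89.17) = 53920 mm³.
d = 37.78 mm.

d = 37.8 mm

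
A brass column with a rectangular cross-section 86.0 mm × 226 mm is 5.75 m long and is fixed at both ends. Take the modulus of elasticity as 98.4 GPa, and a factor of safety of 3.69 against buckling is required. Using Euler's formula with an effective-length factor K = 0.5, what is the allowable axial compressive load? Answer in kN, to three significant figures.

Buckling occurs about the weak axis: I_min = h·b³/12 = 226×86.0³/12 = 1.198×10^7 mm⁴ (b = 86.0 mm is the smaller dimension).
Effective length L_e = KL = 0.5×5.75 m = 2875 mm.
Euler critical load P_cr = π²EI/L_e² = π²×98400×1.198×10^7/2875² = 1.407×10^6 N.
P_allow = P_cr/n = 1.407×10^6/3.69 = 381400 N.

P_allow = 381 kN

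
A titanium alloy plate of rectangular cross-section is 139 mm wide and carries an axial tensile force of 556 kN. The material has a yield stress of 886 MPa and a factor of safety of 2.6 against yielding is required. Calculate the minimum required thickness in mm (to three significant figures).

σ_allow = 886/2.6 = 340.8 MPa.
Required area A = F/σ_allow = 556000/340.8 = 1632 mm².
t = A/w = 1632/139 = 11.74 mm.

t = 11.7 mm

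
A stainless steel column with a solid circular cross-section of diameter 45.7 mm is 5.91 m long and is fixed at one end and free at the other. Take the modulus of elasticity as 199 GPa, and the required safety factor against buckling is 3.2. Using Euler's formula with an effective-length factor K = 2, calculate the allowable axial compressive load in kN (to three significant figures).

I = πd⁴/64 = π×45.7⁴/64 = 214100 mm⁴.
Effective length L_e = KL = 2×5.91 m = 11820 mm.
Euler critical load P_cr = π²EI/L_e² = π²×199000×214100/11820² = 3010 N.
P_allow = P_cr/n = 3010/3.2 = 940.6 N.

P_allow = 0.941 kN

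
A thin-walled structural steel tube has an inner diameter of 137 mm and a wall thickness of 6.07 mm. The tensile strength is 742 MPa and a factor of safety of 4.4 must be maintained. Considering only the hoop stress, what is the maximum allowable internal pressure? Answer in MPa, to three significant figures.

p_allow = 14.9 MPa

σ_allow = 742/4.4 = 168.6 MPa.
σ_h = pD/(2t) → p_allow = 2σ_allow t/D = 2×168.6×6.07/137 = 14.94 MPa.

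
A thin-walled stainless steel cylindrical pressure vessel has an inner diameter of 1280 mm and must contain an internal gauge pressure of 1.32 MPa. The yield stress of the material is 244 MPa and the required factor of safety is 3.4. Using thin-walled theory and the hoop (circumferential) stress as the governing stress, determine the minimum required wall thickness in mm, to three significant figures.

t = 11.8 mm

σ_allow = 244/3.4 = 71.76 MPa.
Hoop stress σ_h = pD/(2t), so t = pD/(2σ_allow) = 1.32×1280/(2×71.76) = 11.77 mm.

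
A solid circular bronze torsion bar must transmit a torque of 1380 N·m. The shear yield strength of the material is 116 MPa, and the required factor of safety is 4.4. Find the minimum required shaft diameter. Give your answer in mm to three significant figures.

Allowable shear stress τ_allow = 116/4.4 = 26.36 MPa.
For a solid shaft τ = 16T/(πd³), so d³ = 16T/(π τ_allow) = 16×1380000/(π×26.36) = 266600 mm³.
d = (266600)^(1/3) = 64.36 mm.

d = 64.4 mm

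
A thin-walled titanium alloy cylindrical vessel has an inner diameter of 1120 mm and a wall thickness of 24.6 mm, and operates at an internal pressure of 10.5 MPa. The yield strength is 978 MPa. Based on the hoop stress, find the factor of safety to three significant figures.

n = 4.09

σ_h = pD/(2t) = 10.5×1120/(2×24.6) = 239.0 MPa.
n = 978/239.0 = 4.092.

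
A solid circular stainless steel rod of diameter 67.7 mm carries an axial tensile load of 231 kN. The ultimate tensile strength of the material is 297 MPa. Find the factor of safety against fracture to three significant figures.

n = 4.63

A = πd²/4 = 3600 mm².
σ = F/A = 231000/3600 = 64.17 MPa.
n = 297/64.17 = 4.628.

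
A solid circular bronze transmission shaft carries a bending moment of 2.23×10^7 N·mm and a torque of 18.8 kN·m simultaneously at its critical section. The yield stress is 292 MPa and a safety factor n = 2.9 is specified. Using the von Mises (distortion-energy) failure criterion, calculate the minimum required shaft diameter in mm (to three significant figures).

σ_allow = σ_y/n = 292/2.9 = 100.7 MPa.
For a solid shaft σ_b = 32M/(πd³) and τ = 16T/(πd³), so the von Mises stress is σ' = (16/πd³)·√(4M²+3T²).
√(4M²+3T²) = √(4×(2.230×10^7)² + 3×(1.880×10^7)²) = 5.522×10^7 N·mm.
d³ = 16×5.522×10^7/(π×100.7) = 2.793×10^6 mm³.
d = 140.8 mm.

d = 141 mm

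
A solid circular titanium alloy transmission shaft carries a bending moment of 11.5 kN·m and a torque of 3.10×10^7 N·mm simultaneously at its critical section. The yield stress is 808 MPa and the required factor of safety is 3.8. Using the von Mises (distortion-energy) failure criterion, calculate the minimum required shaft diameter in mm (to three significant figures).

σ_allow = σ_y/n = 808/3.8 = 212.6 MPa.
For a solid shaft σ_b = 32M/(πd³) and τ = 16T/(πd³), so the von Mises stress is σ' = (16/πd³)·√(4M²+3T²).
√(4M²+3T²) = √(4×(1.150×10^7)² + 3×(3.100×10^7)²) = 5.841×10^7 N·mm.
d³ = 16×5.841×10^7/(π×212.6) = 1.399×10^6 mm³.
d = 111.8 mm.

d = 112 mm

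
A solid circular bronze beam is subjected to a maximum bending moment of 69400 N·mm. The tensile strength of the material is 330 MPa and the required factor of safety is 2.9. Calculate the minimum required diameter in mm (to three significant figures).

σ_allow = 330/2.9 = 113.8 MPa.
For a solid circular section σ = 32M/(πd³), so d³ = 32M/(π σ_allow) = 32×69400/(π×113.8) = 6212 mm³.
d = 18.38 mm.

d = 18.4 mm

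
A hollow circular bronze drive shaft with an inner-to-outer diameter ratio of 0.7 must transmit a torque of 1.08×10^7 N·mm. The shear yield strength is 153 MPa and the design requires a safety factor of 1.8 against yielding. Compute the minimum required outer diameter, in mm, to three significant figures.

τ_allow = 153/1.8 = 85.00 MPa.
For a hollow shaft τ = 16T/[πd_o³(1−k⁴)] with k = 0.7, so 1−k⁴ = 0.7599.
d_o³ = 16T/[π τ_allow (1−k⁴)] = 16×1.0800×10^7/(π×85.00×0.7599) = 851600 mm³.
d_o = 94.78 mm.

d_o = 94.8 mm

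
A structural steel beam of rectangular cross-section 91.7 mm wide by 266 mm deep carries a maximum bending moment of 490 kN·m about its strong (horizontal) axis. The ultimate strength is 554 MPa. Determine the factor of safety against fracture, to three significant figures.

n = 1.22

Section modulus S = bh²/6 = 91.7×266²/6 = 1.081×10^6 mm³.
σ = M/S = 4.9000×10^8/1.081×10^6 = 453.1 MPa.
n = 554/453.1 = 1.223.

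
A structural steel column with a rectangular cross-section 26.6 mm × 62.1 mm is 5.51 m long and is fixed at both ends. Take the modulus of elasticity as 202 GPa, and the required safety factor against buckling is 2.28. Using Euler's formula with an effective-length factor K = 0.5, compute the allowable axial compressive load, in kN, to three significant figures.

P_allow = 11.2 kN

Buckling occurs about the weak axis: I_min = h·b³/12 = 62.1×26.6³/12 = 97400 mm⁴ (b = 26.6 mm is the smaller dimension).
Effective length L_e = KL = 0.5×5.51 m = 2755 mm.
Euler critical load P_cr = π²EI/L_e² = π²×202000×97400/2755² = 25580 N.
P_allow = P_cr/n = 25580/2.28 = 11220 N.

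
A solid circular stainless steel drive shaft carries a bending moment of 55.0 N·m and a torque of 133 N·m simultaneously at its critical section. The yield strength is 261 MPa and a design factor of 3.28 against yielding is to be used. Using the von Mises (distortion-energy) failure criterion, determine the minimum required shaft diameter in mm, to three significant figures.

d = 25.4 mm

σ_allow = σ_y/n = 261/3.28 = 79.57 MPa.
For a solid shaft σ_b = 32M/(πd³) and τ = 16T/(πd³), so the von Mises stress is σ' = (16/πd³)·√(4M²+3T²).
√(4M²+3T²) = √(4×(55000)² + 3×(133000)²) = 255300 N·mm.
d³ = 16×255300/(π×79.57) = 16340 mm³.
d = 25.37 mm.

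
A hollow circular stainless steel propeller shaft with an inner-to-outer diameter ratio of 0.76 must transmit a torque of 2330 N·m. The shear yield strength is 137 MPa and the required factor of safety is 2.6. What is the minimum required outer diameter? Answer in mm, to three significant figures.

τ_allow = 137/2.6 = 52.69 MPa.
For a hollow shaft τ = 16T/[πd_o³(1−k⁴)] with k = 0.76, so 1−k⁴ = 0.6664.
d_o³ = 16T/[π τ_allow (1−k⁴)] = 16×2330000/(π×52.69×0.6664) = 338000 mm³.
d_o = 69.66 mm.

d_o = 69.7 mm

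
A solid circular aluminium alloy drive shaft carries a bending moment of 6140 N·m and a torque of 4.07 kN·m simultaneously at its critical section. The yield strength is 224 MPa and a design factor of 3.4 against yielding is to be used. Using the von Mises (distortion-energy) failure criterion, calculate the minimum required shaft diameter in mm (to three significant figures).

d = 103 mm

σ_allow = σ_y/n = 224/3.4 = 65.88 MPa.
For a solid shaft σ_b = 32M/(πd³) and τ = 16T/(πd³), so the von Mises stress is σ' = (16/πd³)·√(4M²+3T²).
√(4M²+3T²) = √(4×(6.140×10^6)² + 3×(4.070×10^6)²) = 1.416×10^7 N·mm.
d³ = 16×1.416×10^7/(π×65.88) = 1.095×10^6 mm³.
d = 103.1 mm.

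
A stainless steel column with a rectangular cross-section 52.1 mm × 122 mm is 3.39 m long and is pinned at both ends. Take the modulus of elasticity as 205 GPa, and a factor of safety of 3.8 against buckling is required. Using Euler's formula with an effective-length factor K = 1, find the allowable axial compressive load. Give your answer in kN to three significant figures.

Buckling occurs about the weak axis: I_min = h·b³/12 = 122×52.1³/12 = 1.438×10^6 mm⁴ (b = 52.1 mm is the smaller dimension).
Effective length L_e = KL = 1×3.39 m = 3390 mm.
Euler critical load P_cr = π²EI/L_e² = π²×205000×1.438×10^6/3390² = 253100 N.
P_allow = P_cr/n = 253100/3.8 = 66610 N.

P_allow = 66.6 kN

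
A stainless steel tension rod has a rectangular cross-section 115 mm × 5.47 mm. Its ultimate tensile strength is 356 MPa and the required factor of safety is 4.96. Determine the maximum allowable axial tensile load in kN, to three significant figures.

σ_allow = 356/4.96 = 71.77 MPa.
A = 115×5.47 = 629.0 mm².
F_allow = σ_allow × A = 71.77×629.0 = 45150 N.

F_allow = 45.1 kN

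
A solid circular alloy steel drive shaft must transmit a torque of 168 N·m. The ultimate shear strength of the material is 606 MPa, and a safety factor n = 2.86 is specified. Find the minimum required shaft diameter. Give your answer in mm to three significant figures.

d = 15.9 mm

Allowable shear stress τ_allow = 606/2.86 = 211.9 MPa.
For a solid shaft τ = 16T/(πd³), so d³ = 16T/(π τ_allow) = 16×168000/(π×211.9) = 4038 mm³.
d = (4038)^(1/3) = 15.92 mm.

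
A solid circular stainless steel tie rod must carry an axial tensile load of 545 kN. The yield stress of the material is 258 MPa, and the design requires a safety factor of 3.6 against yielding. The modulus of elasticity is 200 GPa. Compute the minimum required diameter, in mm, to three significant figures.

Allowable stress σ_allow = 258/3.6 = 71.67 MPa.
Required area A = F/σ_allow = 545000/71.67 = 7605 mm².
A = πd²/4 → d = √(4A/π) = 98.40 mm.

d = 98.4 mm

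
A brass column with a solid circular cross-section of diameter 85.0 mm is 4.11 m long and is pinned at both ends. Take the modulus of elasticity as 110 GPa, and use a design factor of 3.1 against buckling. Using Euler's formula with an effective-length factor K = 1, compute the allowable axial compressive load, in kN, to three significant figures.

P_allow = 53.1 kN

I = πd⁴/64 = π×85.0⁴/64 = 2.562×10^6 mm⁴.
Effective length L_e = KL = 1×4.11 m = 4110 mm.
Euler critical load P_cr = π²EI/L_e² = π²×110000×2.562×10^6/4110² = 164700 N.
P_allow = P_cr/n = 164700/3.1 = 53120 N.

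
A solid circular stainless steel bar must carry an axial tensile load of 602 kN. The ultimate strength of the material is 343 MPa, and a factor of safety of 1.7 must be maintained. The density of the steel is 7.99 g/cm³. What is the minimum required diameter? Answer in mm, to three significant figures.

Allowable stress σ_allow = 343/1.7 = 201.8 MPa.
Required area A = F/σ_allow = 602000/201.8 = 2984 mm².
A = πd²/4 → d = √(4A/π) = 61.64 mm.

d = 61.6 mm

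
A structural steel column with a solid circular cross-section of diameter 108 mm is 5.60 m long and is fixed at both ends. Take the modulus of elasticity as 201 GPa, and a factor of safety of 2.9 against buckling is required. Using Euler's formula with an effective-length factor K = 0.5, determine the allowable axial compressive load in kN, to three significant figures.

I = πd⁴/64 = π×108⁴/64 = 6.678×10^6 mm⁴.
Effective length L_e = KL = 0.5×5.60 m = 2800 mm.
Euler critical load P_cr = π²EI/L_e² = π²×201000×6.678×10^6/2800² = 1.690×10^6 N.
P_allow = P_cr/n = 1.690×10^6/2.9 = 582700 N.

P_allow = 583 kN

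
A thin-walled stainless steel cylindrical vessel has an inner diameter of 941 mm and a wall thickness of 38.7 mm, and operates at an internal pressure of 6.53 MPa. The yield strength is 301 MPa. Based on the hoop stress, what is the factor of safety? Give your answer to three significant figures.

σ_h = pD/(2t) = 6.53×941/(2×38.7) = 79.39 MPa.
n = 301/79.39 = 3.791.

n = 3.79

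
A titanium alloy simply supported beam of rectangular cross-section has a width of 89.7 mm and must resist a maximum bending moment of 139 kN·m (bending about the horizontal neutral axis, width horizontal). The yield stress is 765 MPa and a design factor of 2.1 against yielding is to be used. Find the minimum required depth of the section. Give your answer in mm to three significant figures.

h = 160 mm

σ_allow = 765/2.1 = 364.3 MPa.
For a rectangular section σ = 6M/(bh²), so h² = 6M/(b σ_allow) = 6×1.3900×10^8/(89.7×364.3) = 25520 mm².
h = 159.8 mm.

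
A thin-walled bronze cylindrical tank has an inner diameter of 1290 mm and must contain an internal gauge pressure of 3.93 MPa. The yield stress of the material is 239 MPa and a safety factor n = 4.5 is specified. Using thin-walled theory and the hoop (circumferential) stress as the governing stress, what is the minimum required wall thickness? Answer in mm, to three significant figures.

σ_allow = 239/4.5 = 53.11 MPa.
Hoop stress σ_h = pD/(2t), so t = pD/(2σ_allow) = 3.93×1290/(2×53.11) = 47.73 mm.

t = 47.7 mm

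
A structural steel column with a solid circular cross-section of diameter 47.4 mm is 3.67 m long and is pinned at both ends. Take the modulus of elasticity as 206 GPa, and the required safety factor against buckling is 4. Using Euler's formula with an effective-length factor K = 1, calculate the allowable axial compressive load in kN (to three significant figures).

P_allow = 9.35 kN

I = πd⁴/64 = π×47.4⁴/64 = 247800 mm⁴.
Effective length L_e = KL = 1×3.67 m = 3670 mm.
Euler critical load P_cr = π²EI/L_e² = π²×206000×247800/3670² = 37400 N.
P_allow = P_cr/n = 37400/4 = 9351 N.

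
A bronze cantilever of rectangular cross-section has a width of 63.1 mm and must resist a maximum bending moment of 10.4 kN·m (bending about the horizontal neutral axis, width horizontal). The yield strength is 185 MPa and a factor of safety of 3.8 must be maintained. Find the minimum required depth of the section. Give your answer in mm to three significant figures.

σ_allow = 185/3.8 = 48.68 MPa.
For a rectangular section σ = 6M/(bh²), so h² = 6M/(b σ_allow) = 6×1.0400×10^7/(63.1×48.68) = 20310 mm².
h = 142.5 mm.

h = 143 mm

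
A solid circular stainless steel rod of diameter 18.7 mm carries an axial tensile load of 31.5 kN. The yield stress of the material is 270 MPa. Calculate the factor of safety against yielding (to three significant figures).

A = πd²/4 = 274.6 mm².
σ = F/A = 31500/274.6 = 114.7 MPa.
n = 270/114.7 = 2.354.

n = 2.35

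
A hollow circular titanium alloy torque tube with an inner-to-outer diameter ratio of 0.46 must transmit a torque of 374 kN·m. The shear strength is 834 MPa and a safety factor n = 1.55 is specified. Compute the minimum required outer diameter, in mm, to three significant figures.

d_o = 155 mm

τ_allow = 834/1.55 = 538.1 MPa.
For a hollow shaft τ = 16T/[πd_o³(1−k⁴)] with k = 0.46, so 1−k⁴ = 0.9552.
d_o³ = 16T/[π τ_allow (1−k⁴)] = 16×3.7400×10^8/(π×538.1×0.9552) = 3.706×10^6 mm³.
d_o = 154.8 mm.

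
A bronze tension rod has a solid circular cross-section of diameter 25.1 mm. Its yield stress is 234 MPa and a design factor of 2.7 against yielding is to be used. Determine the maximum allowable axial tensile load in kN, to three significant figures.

F_allow = 42.9 kN

σ_allow = 234/2.7 = 86.67 MPa.
A = πd²/4 = π×25.1²/4 = 494.8 mm².
F_allow = σ_allow × A = 86.67×494.8 = 42880 N.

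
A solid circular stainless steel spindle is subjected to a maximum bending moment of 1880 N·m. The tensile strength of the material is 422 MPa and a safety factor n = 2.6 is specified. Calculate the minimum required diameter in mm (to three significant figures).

σ_allow = 422/2.6 = 162.3 MPa.
For a solid circular section σ = 32M/(πd³), so d³ = 32M/(π σ_allow) = 32×1880000/(π×162.3) = 118000 mm³.
d = 49.05 mm.

d = 49.0 mm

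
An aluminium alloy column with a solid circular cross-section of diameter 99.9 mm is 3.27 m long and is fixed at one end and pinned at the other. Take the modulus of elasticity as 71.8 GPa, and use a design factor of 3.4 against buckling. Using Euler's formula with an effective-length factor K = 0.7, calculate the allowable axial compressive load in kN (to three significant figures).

I = πd⁴/64 = π×99.9⁴/64 = 4.889×10^6 mm⁴.
Effective length L_e = KL = 0.7×3.27 m = 2289 mm.
Euler critical load P_cr = π²EI/L_e² = π²×71800×4.889×10^6/2289² = 661200 N.
P_allow = P_cr/n = 661200/3.4 = 194500 N.

P_allow = 194 kN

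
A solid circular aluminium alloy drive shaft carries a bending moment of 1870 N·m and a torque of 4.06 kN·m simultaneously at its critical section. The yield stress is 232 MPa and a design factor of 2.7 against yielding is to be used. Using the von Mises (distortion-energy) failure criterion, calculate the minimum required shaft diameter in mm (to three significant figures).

d = 77.9 mm

σ_allow = σ_y/n = 232/2.7 = 85.93 MPa.
For a solid shaft σ_b = 32M/(πd³) and τ = 16T/(πd³), so the von Mises stress is σ' = (16/πd³)·√(4M²+3T²).
√(4M²+3T²) = √(4×(1.870×10^6)² + 3×(4.060×10^6)²) = 7.965×10^6 N·mm.
d³ = 16×7.965×10^6/(π×85.93) = 472100 mm³.
d = 77.86 mm.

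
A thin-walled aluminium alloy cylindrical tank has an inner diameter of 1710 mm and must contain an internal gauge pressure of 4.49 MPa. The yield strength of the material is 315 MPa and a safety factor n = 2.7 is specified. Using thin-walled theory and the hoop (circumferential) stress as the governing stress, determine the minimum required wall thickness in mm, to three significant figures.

t = 32.9 mm

σ_allow = 315/2.7 = 116.7 MPa.
Hoop stress σ_h = pD/(2t), so t = pD/(2σ_allow) = 4.49×1710/(2×116.7) = 32.91 mm.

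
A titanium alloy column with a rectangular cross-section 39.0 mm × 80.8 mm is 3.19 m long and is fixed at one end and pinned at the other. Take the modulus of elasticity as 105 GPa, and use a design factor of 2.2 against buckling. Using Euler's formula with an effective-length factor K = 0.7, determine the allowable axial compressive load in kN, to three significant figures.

P_allow = 37.7 kN

Buckling occurs about the weak axis: I_min = h·b³/12 = 80.8×39.0³/12 = 399400 mm⁴ (b = 39.0 mm is the smaller dimension).
Effective length L_e = KL = 0.7×3.19 m = 2233 mm.
Euler critical load P_cr = π²EI/L_e² = π²×105000×399400/2233² = 83010 N.
P_allow = P_cr/n = 83010/2.2 = 37730 N.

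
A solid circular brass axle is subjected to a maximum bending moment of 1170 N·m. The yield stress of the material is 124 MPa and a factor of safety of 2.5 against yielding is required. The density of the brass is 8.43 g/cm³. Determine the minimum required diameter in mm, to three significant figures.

σ_allow = 124/2.5 = 49.60 MPa.
For a solid circular section σ = 32M/(πd³), so d³ = 32M/(π σ_allow) = 32×1170000/(π×49.60) = 240300 mm³.
d = 62.17 mm.

d = 62.2 mm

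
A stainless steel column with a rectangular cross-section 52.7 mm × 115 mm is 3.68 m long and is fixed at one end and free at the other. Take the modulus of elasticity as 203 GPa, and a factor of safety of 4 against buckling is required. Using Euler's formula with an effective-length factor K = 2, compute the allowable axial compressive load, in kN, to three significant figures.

Buckling occurs about the weak axis: I_min = h·b³/12 = 115×52.7³/12 = 1.403×10^6 mm⁴ (b = 52.7 mm is the smaller dimension).
Effective length L_e = KL = 2×3.68 m = 7360 mm.
Euler critical load P_cr = π²EI/L_e² = π²×203000×1.403×10^6/7360² = 51880 N.
P_allow = P_cr/n = 51880/4 = 12970 N.

P_allow = 13.0 kN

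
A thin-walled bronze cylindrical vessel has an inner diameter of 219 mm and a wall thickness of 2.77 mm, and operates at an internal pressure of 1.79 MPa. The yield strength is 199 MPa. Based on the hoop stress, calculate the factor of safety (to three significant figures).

n = 2.81

σ_h = pD/(2t) = 1.79×219/(2×2.77) = 70.76 MPa.
n = 199/70.76 = 2.812.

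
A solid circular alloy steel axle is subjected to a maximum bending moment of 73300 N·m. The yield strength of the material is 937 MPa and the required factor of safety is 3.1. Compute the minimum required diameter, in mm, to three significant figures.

d = 135 mm

σ_allow = 937/3.1 = 302.3 MPa.
For a solid circular section σ = 32M/(πd³), so d³ = 32M/(π σ_allow) = 32×7.3300×10^7/(π×302.3) = 2.470×10^6 mm³.
d = 135.2 mm.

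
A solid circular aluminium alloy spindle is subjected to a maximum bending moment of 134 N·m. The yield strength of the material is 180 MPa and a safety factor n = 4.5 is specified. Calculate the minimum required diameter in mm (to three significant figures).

σ_allow = 180/4.5 = 40.00 MPa.
For a solid circular section σ = 32M/(πd³), so d³ = 32M/(π σ_allow) = 32×134000/(π×40.00) = 34120 mm³.
d = 32.44 mm.

d = 32.4 mm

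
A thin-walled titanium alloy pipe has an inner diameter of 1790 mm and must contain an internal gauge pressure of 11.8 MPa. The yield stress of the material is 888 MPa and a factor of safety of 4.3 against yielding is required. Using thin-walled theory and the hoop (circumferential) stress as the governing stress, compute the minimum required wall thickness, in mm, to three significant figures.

t = 51.1 mm

σ_allow = 888/4.3 = 206.5 MPa.
Hoop stress σ_h = pD/(2t), so t = pD/(2σ_allow) = 11.8×1790/(2×206.5) = 51.14 mm.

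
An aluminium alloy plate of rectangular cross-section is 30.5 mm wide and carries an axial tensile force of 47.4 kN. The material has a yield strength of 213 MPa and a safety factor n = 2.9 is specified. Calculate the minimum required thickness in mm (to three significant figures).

σ_allow = 213/2.9 = 73.45 MPa.
Required area A = F/σ_allow = 47400/73.45 = 645.4 mm².
t = A/w = 645.4/30.5 = 21.16 mm.

t = 21.2 mm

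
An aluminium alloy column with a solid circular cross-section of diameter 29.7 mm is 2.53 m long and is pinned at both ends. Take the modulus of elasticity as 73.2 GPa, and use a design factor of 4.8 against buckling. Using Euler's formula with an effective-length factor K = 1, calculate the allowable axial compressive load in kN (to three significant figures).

P_allow = 0.898 kN

I = πd⁴/64 = π×29.7⁴/64 = 38190 mm⁴.
Effective length L_e = KL = 1×2.53 m = 2530 mm.
Euler critical load P_cr = π²EI/L_e² = π²×73200×38190/2530² = 4311 N.
P_allow = P_cr/n = 4311/4.8 = 898.1 N.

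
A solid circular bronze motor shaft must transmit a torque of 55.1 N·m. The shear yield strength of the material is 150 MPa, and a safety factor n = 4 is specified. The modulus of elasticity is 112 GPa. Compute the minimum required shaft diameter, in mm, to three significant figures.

Allowable shear stress τ_allow = 150/4 = 37.50 MPa.
For a solid shaft τ = 16T/(πd³), so d³ = 16T/(π τ_allow) = 16×55100/(π×37.50) = 7483 mm³.
d = (7483)^(1/3) = 19.56 mm.

d = 19.6 mm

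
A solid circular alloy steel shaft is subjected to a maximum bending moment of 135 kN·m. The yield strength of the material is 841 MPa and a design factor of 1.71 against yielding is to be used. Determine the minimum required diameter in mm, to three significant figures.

σ_allow = 841/1.71 = 491.8 MPa.
For a solid circular section σ = 32M/(πd³), so d³ = 32M/(π σ_allow) = 32×1.3500×10^8/(π×491.8) = 2.796×10^6 mm³.
d = 140.9 mm.

d = 141 mm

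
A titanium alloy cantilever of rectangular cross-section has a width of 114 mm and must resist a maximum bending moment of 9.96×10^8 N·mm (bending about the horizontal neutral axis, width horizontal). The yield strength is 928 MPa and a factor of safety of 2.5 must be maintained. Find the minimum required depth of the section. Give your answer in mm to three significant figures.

σ_allow = 928/2.5 = 371.2 MPa.
For a rectangular section σ = 6M/(bh²), so h² = 6M/(b σ_allow) = 6×9.9600×10^8/(114×371.2) = 141200 mm².
h = 375.8 mm.

h = 376 mm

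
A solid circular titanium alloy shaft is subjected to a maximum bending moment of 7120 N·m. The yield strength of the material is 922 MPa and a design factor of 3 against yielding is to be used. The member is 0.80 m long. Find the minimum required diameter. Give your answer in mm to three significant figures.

d = 61.8 mm

σ_allow = 922/3 = 307.3 MPa.
For a solid circular section σ = 32M/(πd³), so d³ = 32M/(π σ_allow) = 32×7120000/(π×307.3) = 236000 mm³.
d = 61.80 mm.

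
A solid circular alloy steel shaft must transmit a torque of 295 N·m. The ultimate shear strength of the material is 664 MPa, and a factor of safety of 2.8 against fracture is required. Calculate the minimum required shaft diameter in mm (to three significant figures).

d = 18.5 mm

Allowable shear stress τ_allow = 664/2.8 = 237.1 MPa.
For a solid shaft τ = 16T/(πd³), so d³ = 16T/(π τ_allow) = 16×295000/(π×237.1) = 6336 mm³.
d = (6336)^(1/3) = 18.50 mm.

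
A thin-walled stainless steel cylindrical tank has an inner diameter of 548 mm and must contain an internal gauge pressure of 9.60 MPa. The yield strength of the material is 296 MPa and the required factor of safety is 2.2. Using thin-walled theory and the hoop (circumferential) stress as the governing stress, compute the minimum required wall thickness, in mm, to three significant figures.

σ_allow = 296/2.2 = 134.5 MPa.
Hoop stress σ_h = pD/(2t), so t = pD/(2σ_allow) = 9.60×548/(2×134.5) = 19.55 mm.

t = 19.6 mm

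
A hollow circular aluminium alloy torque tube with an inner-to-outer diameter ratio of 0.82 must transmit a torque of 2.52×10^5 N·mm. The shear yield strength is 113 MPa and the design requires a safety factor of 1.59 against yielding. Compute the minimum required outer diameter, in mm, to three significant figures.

d_o = 32.1 mm

τ_allow = 113/1.59 = 71.07 MPa.
For a hollow shaft τ = 16T/[πd_o³(1−k⁴)] with k = 0.82, so 1−k⁴ = 0.5479.
d_o³ = 16T/[π τ_allow (1−k⁴)] = 16×252000/(π×71.07×0.5479) = 32960 mm³.
d_o = 32.06 mm.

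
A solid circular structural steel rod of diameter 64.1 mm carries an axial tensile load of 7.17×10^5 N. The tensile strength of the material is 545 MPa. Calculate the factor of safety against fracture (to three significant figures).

A = πd²/4 = 3227 mm².
σ = F/A = 717000/3227 = 222.2 MPa.
n = 545/222.2 = 2.453.

n = 2.45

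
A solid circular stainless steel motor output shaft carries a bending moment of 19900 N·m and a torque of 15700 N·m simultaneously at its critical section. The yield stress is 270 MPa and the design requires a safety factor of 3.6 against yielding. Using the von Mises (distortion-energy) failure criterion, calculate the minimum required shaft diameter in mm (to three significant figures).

σ_allow = σ_y/n = 270/3.6 = 75.00 MPa.
For a solid shaft σ_b = 32M/(πd³) and τ = 16T/(πd³), so the von Mises stress is σ' = (16/πd³)·√(4M²+3T²).
√(4M²+3T²) = √(4×(1.990×10^7)² + 3×(1.570×10^7)²) = 4.820×10^7 N·mm.
d³ = 16×4.820×10^7/(π×75.00) = 3.273×10^6 mm³.
d = 148.5 mm.

d = 148 mm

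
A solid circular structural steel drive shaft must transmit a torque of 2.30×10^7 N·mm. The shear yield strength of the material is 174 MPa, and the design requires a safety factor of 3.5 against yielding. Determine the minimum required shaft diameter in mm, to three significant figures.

d = 133 mm

Allowable shear stress τ_allow = 174/3.5 = 49.71 MPa.
For a solid shaft τ = 16T/(πd³), so d³ = 16T/(π τ_allow) = 16×2.3000×10^7/(π×49.71) = 2.356×10^6 mm³.
d = (2.356×10^6)^(1/3) = 133.1 mm.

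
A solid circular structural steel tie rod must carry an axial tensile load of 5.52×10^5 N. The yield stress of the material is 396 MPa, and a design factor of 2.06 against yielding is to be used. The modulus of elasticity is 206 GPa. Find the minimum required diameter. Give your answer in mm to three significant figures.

d = 60.5 mm

Allowable stress σ_allow = 396/2.06 = 192.2 MPa.
Required area A = F/σ_allow = 552000/192.2 = 2872 mm².
A = πd²/4 → d = √(4A/π) = 60.47 mm.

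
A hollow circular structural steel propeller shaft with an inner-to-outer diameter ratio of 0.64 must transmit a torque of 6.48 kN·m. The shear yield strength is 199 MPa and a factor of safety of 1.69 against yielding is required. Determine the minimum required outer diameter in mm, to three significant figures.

d_o = 69.6 mm

τ_allow = 199/1.69 = 117.8 MPa.
For a hollow shaft τ = 16T/[πd_o³(1−k⁴)] with k = 0.64, so 1−k⁴ = 0.8322.
d_o³ = 16T/[π τ_allow (1−k⁴)] = 16×6480000/(π×117.8×0.8322) = 336800 mm³.
d_o = 69.57 mm.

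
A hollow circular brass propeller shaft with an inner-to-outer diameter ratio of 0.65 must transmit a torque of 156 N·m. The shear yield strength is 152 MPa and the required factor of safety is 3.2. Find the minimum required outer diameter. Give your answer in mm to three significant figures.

d_o = 27.3 mm

τ_allow = 152/3.2 = 47.50 MPa.
For a hollow shaft τ = 16T/[πd_o³(1−k⁴)] with k = 0.65, so 1−k⁴ = 0.8215.
d_o³ = 16T/[π τ_allow (1−k⁴)] = 16×156000/(π×47.50×0.8215) = 20360 mm³.
d_o = 27.31 mm.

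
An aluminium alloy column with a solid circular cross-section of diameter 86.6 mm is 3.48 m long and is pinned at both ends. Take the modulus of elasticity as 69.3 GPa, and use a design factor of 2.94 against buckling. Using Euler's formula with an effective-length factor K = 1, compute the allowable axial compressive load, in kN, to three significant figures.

I = πd⁴/64 = π×86.6⁴/64 = 2.761×10^6 mm⁴.
Effective length L_e = KL = 1×3.48 m = 3480 mm.
Euler critical load P_cr = π²EI/L_e² = π²×69300×2.761×10^6/3480² = 155900 N.
P_allow = P_cr/n = 155900/2.94 = 53040 N.

P_allow = 53.0 kN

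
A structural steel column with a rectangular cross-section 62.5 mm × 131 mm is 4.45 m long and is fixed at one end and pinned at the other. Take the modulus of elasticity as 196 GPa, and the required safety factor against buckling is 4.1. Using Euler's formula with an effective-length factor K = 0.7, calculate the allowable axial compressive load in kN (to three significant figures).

Buckling occurs about the weak axis: I_min = h·b³/12 = 131×62.5³/12 = 2.665×10^6 mm⁴ (b = 62.5 mm is the smaller dimension).
Effective length L_e = KL = 0.7×4.45 m = 3115 mm.
Euler critical load P_cr = π²EI/L_e² = π²×196000×2.665×10^6/3115² = 531300 N.
P_allow = P_cr/n = 531300/4.1 = 129600 N.

P_allow = 130 kN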